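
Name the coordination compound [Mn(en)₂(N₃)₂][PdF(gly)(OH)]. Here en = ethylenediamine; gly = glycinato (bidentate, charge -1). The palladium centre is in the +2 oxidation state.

Pd is given as +2; the anion's ligand charges sum to -3, so the complex anion is 1−.
A 1:1 salt means the cation carries the equal and opposite charge, 1+.
Cation: ligand charges sum to -2; for the ion to be 1+, Mn = +3.

diazidobis(ethylenediamine)manganese(III) fluoro(glycinato)hydroxopalladate(II)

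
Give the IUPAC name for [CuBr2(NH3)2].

diamminedibromocopper(II)

There is no counter-ion, so the complex is neutral overall.
Ligand charges: 2×bromo (-1 each), 2×ammine (neutral); total -2. So Cu + (-2) = 0, giving Cu = +2.
Ligands are named alphabetically: ammine before bromo.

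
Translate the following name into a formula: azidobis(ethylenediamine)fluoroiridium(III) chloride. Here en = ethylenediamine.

Ligands: 1 fluoro (F, -1), 1 azido (N3, -1), 2 ethylenediamine (en, neutral). Ligand charge sum = -2.
Charge balance with chloride (-1) requires 1 complex ion per 1 chloride.

[Ir(en)2F(N3)]Cl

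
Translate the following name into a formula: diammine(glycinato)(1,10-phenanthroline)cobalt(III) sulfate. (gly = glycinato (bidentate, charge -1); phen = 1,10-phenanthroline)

Ligands: 1 glycinato (gly, -1), 1 1,10-phenanthroline (phen, neutral), 2 ammine (NH3, neutral). Ligand charge sum = -1.
Charge balance with sulfate (-2) requires 1 complex ion per 1 sulfate.

[Co(gly)(NH3)2(phen)]SO4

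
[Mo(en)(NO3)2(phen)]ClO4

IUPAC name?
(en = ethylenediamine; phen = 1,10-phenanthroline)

The 1 perchlorate counter-ion carries a total charge of -1, so each complex ion is 1+.
Ligand charges: 1×ethylenediamine (neutral), 1×1,10-phenanthroline (neutral), 2×nitrato (-1 each); total -2. So Mo + (-2) = 1+, giving Mo = +3.
Ligands are named alphabetically: ethylenediamine before nitrato before phenanthroline.

(ethylenediamine)dinitrato(1,10-phenanthroline)molybdenum(III) perchlorate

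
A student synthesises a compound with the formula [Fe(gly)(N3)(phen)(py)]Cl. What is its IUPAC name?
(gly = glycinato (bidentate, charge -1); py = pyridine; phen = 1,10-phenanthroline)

azido(glycinato)(1,10-phenanthroline)(pyridine)iron(III) chloride

The 1 chloride counter-ion carries a total charge of -1, so each complex ion is 1+.
Ligand charges: 1×azido (-1 each), 1×glycinato (-1 each), 1×pyridine (neutral), 1×1,10-phenanthroline (neutral); total -2. So Fe + (-2) = 1+, giving Fe = +3.
Ligands are named alphabetically: azido before glycinato before phenanthroline before pyridine.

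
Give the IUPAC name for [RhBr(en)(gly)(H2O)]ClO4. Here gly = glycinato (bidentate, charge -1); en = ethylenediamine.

The 1 perchlorate counter-ion carries a total charge of -1, so each complex ion is 1+.
Ligand charges: 1×bromo (-1 each), 1×glycinato (-1 each), 1×aqua (neutral), 1×ethylenediamine (neutral); total -2. So Rh + (-2) = 1+, giving Rh = +3.
Ligands are named alphabetically: aqua before bromo before ethylenediamine before glycinato.

aquabromo(ethylenediamine)(glycinato)rhodium(III) perchlorate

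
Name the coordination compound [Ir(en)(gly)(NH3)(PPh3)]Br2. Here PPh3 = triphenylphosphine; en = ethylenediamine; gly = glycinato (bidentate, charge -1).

ammine(ethylenediamine)(glycinato)(triphenylphosphine)iridium(III) bromide

The 2 bromide counter-ions carry a total charge of -2, so each complex ion is 2+.
Ligand charges: 1×triphenylphosphine (neutral), 1×ammine (neutral), 1×ethylenediamine (neutral), 1×glycinato (-1 each); total -1. So Ir + (-1) = 2+, giving Ir = +3.
Ligands are named alphabetically: ammine before ethylenediamine before glycinato before triphenylphosphine.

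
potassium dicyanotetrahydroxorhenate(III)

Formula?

Ligands: 4 hydroxo (OH, -1), 2 cyano (CN, -1). Ligand charge sum = -6.
With Re in oxidation state +3, the complex ion is [Re...]^3−.
Charge balance with potassium (+1) requires 1 complex ion per 3 potassium.

K3[Re(CN)2(OH)4]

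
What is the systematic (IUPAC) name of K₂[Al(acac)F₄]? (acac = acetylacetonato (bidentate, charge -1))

The 2 potassium counter-ions carry a total charge of +2, so each complex ion is 2−.
Ligand charges: 1×acetylacetonato (-1 each), 4×fluoro (-1 each); total -5. So Al + (-5) = 2−, giving Al = +3.
Ligands are named alphabetically: acetylacetonato before fluoro.
The complex ion is anionic, so aluminium takes the -ate form aluminate(III).

potassium (acetylacetonato)tetrafluoroaluminate(III)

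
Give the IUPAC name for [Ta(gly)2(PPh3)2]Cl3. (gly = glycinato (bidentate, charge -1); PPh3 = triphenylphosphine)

bis(glycinato)bis(triphenylphosphine)tantalum(V) chloride

The 3 chloride counter-ions carry a total charge of -3, so each complex ion is 3+.
Ligand charges: 2×glycinato (-1 each), 2×triphenylphosphine (neutral); total -2. So Ta + (-2) = 3+, giving Ta = +5.
Ligands are named alphabetically: glycinato before triphenylphosphine.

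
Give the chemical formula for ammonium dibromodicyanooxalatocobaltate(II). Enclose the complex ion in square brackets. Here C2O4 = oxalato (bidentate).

Ligands: 2 cyano (CN, -1), 1 oxalato (C2O4, -2), 2 bromo (Br, -1). Ligand charge sum = -6.
With Co in oxidation state +2, the complex ion is [Co...]^4−.
Charge balance with ammonium (+1) requires 1 complex ion per 4 ammonium.

(NH4)4[CoBr2(C2O4)(CN)2]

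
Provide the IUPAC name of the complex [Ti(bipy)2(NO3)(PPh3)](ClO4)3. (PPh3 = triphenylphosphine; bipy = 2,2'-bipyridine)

bis(2,2'-bipyridine)nitrato(triphenylphosphine)titanium(IV) perchlorate

The 3 perchlorate counter-ions carry a total charge of -3, so each complex ion is 3+.
Ligand charges: 1×nitrato (-1 each), 1×triphenylphosphine (neutral), 2×2,2'-bipyridine (neutral); total -1. So Ti + (-1) = 3+, giving Ti = +4.
Ligands are named alphabetically: bipyridine before nitrato before triphenylphosphine.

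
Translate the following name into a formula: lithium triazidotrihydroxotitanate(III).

Ligands: 3 azido (N3, -1), 3 hydroxo (OH, -1). Ligand charge sum = -6.
With Ti in oxidation state +3, the complex ion is [Ti...]^3−.
Charge balance with lithium (+1) requires 1 complex ion per 3 lithium.

Li3[Ti(N3)3(OH)3]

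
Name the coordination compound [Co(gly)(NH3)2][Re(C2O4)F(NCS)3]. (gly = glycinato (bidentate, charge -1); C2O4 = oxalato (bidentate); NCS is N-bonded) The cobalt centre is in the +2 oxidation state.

diammine(glycinato)cobalt(II) fluorotriisothiocyanatooxalatorhenate(V)

Co is given as +2; the cation's ligand charges sum to -1, so the complex cation is 1+.
A 1:1 salt means the anion carries the equal and opposite charge, 1−.
Anion: ligand charges sum to -6; for the ion to be 1−, Re = +5.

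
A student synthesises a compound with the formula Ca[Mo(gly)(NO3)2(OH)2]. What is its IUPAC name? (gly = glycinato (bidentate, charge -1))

calcium (glycinato)dihydroxodinitratomolybdate(III)

The 1 calcium counter-ion carries a total charge of +2, so each complex ion is 2−.
Ligand charges: 2×nitrato (-1 each), 2×hydroxo (-1 each), 1×glycinato (-1 each); total -5. So Mo + (-5) = 2−, giving Mo = +3.
Ligands are named alphabetically: glycinato before hydroxo before nitrato.
The complex ion is anionic, so molybdenum takes the -ate form molybdate(III).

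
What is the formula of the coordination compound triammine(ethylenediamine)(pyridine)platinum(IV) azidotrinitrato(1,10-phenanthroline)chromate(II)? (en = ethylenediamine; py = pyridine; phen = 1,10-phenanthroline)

Cation [Pt…]: ligand charges 0, Pt(IV) ⇒ ion charge 4+.
Anion [Cr…]: ligand charges -4, Cr(II) ⇒ ion charge 2−.
One 4+ cation requires 2 of the 2− anion.

[Pt(en)(NH3)3(py)][Cr(N3)(NO3)3(phen)]2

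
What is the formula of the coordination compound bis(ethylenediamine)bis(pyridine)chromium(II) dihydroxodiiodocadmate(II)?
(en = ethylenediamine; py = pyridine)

[Cr(en)2(py)2][CdI2(OH)2]

Cation [Cr…]: ligand charges 0, Cr(II) ⇒ ion charge 2+.
Anion [Cd…]: ligand charges -4, Cd(II) ⇒ ion charge 2−.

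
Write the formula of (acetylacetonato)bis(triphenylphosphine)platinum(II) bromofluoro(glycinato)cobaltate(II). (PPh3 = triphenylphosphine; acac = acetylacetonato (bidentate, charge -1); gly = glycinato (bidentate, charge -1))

[Pt(acac)(PPh3)2][CoBrF(gly)]

Cation [Pt…]: ligand charges -1, Pt(II) ⇒ ion charge 1+.
Anion [Co…]: ligand charges -3, Co(II) ⇒ ion charge 1−.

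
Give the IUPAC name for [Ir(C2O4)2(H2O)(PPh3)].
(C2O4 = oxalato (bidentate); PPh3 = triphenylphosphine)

There is no counter-ion, so the complex is neutral overall.
Ligand charges: 2×oxalato (-2 each), 1×aqua (neutral), 1×triphenylphosphine (neutral); total -4. So Ir + (-4) = 0, giving Ir = +4.
Ligands are named alphabetically: aqua before oxalato before triphenylphosphine.

aquadioxalato(triphenylphosphine)iridium(IV)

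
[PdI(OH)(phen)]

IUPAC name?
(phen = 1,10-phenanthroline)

There is no counter-ion, so the complex is neutral overall.
Ligand charges: 1×iodo (-1 each), 1×hydroxo (-1 each), 1×1,10-phenanthroline (neutral); total -2. So Pd + (-2) = 0, giving Pd = +2.
Ligands are named alphabetically: hydroxo before iodo before phenanthroline.

hydroxoiodo(1,10-phenanthroline)palladium(II)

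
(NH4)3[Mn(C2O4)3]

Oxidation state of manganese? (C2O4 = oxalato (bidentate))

+3

3 ammonium outside the brackets (+1 each) → the complex ion is 3−.
Ligand charges: 3×C2O4 = -6; sum -6.
Mn + (-6) = 3− ⇒ Mn is +3.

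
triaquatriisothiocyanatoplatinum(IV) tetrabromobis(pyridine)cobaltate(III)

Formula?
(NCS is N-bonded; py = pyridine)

[Pt(H2O)3(NCS)3][CoBr4(py)2]

Cation [Pt…]: ligand charges -3, Pt(IV) ⇒ ion charge 1+.
Anion [Co…]: ligand charges -4, Co(III) ⇒ ion charge 1−.
One 1+ cation balances one 1− anion.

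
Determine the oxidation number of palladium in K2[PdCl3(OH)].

2 potassium outside the brackets (+1 each) → the complex ion is 2−.
Ligand charges: 3×Cl = -3; 1×OH = -1; sum -4.
Pd + (-4) = 2− ⇒ Pd is +2.

+2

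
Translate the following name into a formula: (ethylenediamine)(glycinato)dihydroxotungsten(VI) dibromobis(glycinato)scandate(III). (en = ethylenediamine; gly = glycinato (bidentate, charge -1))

Cation [W…]: ligand charges -3, W(VI) ⇒ ion charge 3+.
Anion [Sc…]: ligand charges -4, Sc(III) ⇒ ion charge 1−.
One 3+ cation requires 3 of the 1− anion.

[W(en)(gly)(OH)2][ScBr2(gly)2]3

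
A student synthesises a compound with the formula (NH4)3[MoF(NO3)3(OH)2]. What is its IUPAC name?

The 3 ammonium counter-ions carry a total charge of +3, so each complex ion is 3−.
Ligand charges: 3×nitrato (-1 each), 2×hydroxo (-1 each), 1×fluoro (-1 each); total -6. So Mo + (-6) = 3−, giving Mo = +3.
Ligands are named alphabetically: fluoro before hydroxo before nitrato.
The complex ion is anionic, so molybdenum takes the -ate form molybdate(III).

ammonium fluorodihydroxotrinitratomolybdate(III)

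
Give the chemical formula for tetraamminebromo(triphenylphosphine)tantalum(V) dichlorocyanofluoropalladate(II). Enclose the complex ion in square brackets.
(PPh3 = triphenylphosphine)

[TaBr(NH3)4(PPh3)][PdCl2(CN)F]2

Cation [Ta…]: ligand charges -1, Ta(V) ⇒ ion charge 4+.
Anion [Pd…]: ligand charges -4, Pd(II) ⇒ ion charge 2−.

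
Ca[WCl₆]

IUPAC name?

calcium hexachlorotungstate(IV)

The 1 calcium counter-ion carries a total charge of +2, so each complex ion is 2−.
Ligand charges: 6×chloro (-1 each); total -6. So W + (-6) = 2−, giving W = +4.
The complex ion is anionic, so tungsten takes the -ate form tungstate(IV).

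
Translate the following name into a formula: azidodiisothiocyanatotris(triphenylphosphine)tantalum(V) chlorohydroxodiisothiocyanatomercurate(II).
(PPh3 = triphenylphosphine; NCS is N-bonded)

Cation [Ta…]: ligand charges -3, Ta(V) ⇒ ion charge 2+.
Anion [Hg…]: ligand charges -4, Hg(II) ⇒ ion charge 2−.
One 2+ cation balances one 2− anion.

[Ta(N3)(NCS)2(PPh3)3][HgCl(NCS)2(OH)]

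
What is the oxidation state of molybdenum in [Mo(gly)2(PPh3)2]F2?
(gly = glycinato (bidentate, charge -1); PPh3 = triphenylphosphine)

+4

2 fluoride outside the brackets (-1 each) → the complex ion is 2+.
Ligand charges: 2×gly = -2; 2×PPh3 neutral; sum -2.
Mo + (-2) = 2+ ⇒ Mo is +4.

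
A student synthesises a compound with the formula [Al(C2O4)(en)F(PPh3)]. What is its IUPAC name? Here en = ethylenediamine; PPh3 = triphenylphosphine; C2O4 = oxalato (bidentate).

There is no counter-ion, so the complex is neutral overall.
Ligand charges: 1×ethylenediamine (neutral), 1×triphenylphosphine (neutral), 1×fluoro (-1 each), 1×oxalato (-2 each); total -3. So Al + (-3) = 0, giving Al = +3.
Ligands are named alphabetically: ethylenediamine before fluoro before oxalato before triphenylphosphine.

(ethylenediamine)fluorooxalato(triphenylphosphine)aluminium(III)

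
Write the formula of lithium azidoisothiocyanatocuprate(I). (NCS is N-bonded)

Li[Cu(N3)(NCS)]

Ligands: 1 azido (N3, -1), 1 isothiocyanato (NCS, -1). Ligand charge sum = -2.
With Cu in oxidation state +1, the complex ion is [Cu...]^1−.
Charge balance with lithium (+1) requires 1 complex ion per 1 lithium.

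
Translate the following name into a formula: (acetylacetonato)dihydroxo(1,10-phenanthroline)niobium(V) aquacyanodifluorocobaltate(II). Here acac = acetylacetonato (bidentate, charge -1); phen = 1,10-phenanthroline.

Cation [Nb…]: ligand charges -3, Nb(V) ⇒ ion charge 2+.
Anion [Co…]: ligand charges -3, Co(II) ⇒ ion charge 1−.

[Nb(acac)(OH)2(phen)][Co(CN)F2(H2O)]2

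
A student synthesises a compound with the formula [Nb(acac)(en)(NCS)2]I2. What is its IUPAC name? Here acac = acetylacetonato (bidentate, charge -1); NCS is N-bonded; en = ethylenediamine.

The 2 iodide counter-ions carry a total charge of -2, so each complex ion is 2+.
Ligand charges: 1×acetylacetonato (-1 each), 2×isothiocyanato (-1 each), 1×ethylenediamine (neutral); total -3. So Nb + (-3) = 2+, giving Nb = +5.
Ligands are named alphabetically: acetylacetonato before ethylenediamine before isothiocyanato.

(acetylacetonato)(ethylenediamine)diisothiocyanatoniobium(V) iodide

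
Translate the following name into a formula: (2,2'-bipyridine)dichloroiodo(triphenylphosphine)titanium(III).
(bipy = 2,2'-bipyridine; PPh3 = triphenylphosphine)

[Ti(bipy)Cl2I(PPh3)]

Ligands: 2 chloro (Cl, -1), 1 iodo (I, -1), 1 2,2'-bipyridine (bipy, neutral), 1 triphenylphosphine (PPh3, neutral). Ligand charge sum = -3.
With Ti in oxidation state +3, the complex ion is [Ti...].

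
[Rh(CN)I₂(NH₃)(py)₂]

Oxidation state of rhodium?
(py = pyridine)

No counter-ion: the bracketed complex is neutral.
Ligand charges: 2×I = -2; 2×py neutral; 1×NH3 neutral; 1×CN = -1; sum -3.
Rh + (-3) = 0 ⇒ Rh is +3.

+3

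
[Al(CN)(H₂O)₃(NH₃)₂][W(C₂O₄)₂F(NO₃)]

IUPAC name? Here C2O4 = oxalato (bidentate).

Both ions are complex: the cation is named first with the plain metal name, the anion second with the -ate form; each ion's ligands are alphabetised independently.
Aluminium is always +3 in its complexes; the cation's ligand charges sum to -1, so the complex cation is 2+.
A 1:1 salt means the anion carries the equal and opposite charge, 2−.
Anion: ligand charges sum to -6; for the ion to be 2−, W = +4.

diamminetriaquacyanoaluminium(III) fluoronitratodioxalatotungstate(IV)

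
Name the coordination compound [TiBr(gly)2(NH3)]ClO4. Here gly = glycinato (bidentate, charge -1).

amminebromobis(glycinato)titanium(IV) perchlorate

The 1 perchlorate counter-ion carries a total charge of -1, so each complex ion is 1+.
Ligand charges: 1×ammine (neutral), 1×bromo (-1 each), 2×glycinato (-1 each); total -3. So Ti + (-3) = 1+, giving Ti = +4.
Ligands are named alphabetically: ammine before bromo before glycinato.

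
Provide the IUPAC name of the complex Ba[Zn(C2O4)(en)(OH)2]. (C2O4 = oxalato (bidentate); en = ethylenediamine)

The 1 barium counter-ion carries a total charge of +2, so each complex ion is 2−.
Ligand charges: 2×hydroxo (-1 each), 1×oxalato (-2 each), 1×ethylenediamine (neutral); total -4. So Zn + (-4) = 2−, giving Zn = +2.
Ligands are named alphabetically: ethylenediamine before hydroxo before oxalato.
The complex ion is anionic, so zinc takes the -ate form zincate(II).

barium (ethylenediamine)dihydroxooxalatozincate(II)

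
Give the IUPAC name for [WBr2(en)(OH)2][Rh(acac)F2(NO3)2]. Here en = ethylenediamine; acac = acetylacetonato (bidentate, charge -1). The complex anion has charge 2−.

dibromo(ethylenediamine)dihydroxotungsten(VI) (acetylacetonato)difluorodinitratorhodate(III)

The complex anion is given as 2−; its ligand charges sum to -5, so Rh = +3.
A 1:1 salt means the cation carries the equal and opposite charge, 2+.
Cation: ligand charges sum to -4; for the ion to be 2+, W = +6.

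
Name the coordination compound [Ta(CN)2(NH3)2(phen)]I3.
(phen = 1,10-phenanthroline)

diamminedicyano(1,10-phenanthroline)tantalum(V) iodide

The 3 iodide counter-ions carry a total charge of -3, so each complex ion is 3+.
Ligand charges: 2×ammine (neutral), 1×1,10-phenanthroline (neutral), 2×cyano (-1 each); total -2. So Ta + (-2) = 3+, giving Ta = +5.
Ligands are named alphabetically: ammine before cyano before phenanthroline.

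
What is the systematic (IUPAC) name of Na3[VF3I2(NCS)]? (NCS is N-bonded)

sodium trifluorodiiodoisothiocyanatovanadate(III)

The 3 sodium counter-ions carry a total charge of +3, so each complex ion is 3−.
Ligand charges: 1×isothiocyanato (-1 each), 2×iodo (-1 each), 3×fluoro (-1 each); total -6. So V + (-6) = 3−, giving V = +3.
The complex ion is anionic, so vanadium takes the -ate form vanadate(III).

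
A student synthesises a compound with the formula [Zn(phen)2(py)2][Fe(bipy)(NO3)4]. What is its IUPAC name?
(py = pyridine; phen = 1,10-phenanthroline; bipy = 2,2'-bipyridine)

Both ions are complex: the cation is named first with the plain metal name, the anion second with the -ate form; each ion's ligands are alphabetised independently.
Zinc is always +2 in its complexes; the cation's ligand charges sum to 0, so the complex cation is 2+.
A 1:1 salt means the anion carries the equal and opposite charge, 2−.
Anion: ligand charges sum to -4; for the ion to be 2−, Fe = +2.

bis(1,10-phenanthroline)bis(pyridine)zinc(II) (2,2'-bipyridine)tetranitratoferrate(II)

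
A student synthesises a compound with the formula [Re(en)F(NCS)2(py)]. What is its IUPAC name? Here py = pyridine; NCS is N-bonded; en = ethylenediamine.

(ethylenediamine)fluorodiisothiocyanato(pyridine)rhenium(III)

There is no counter-ion, so the complex is neutral overall.
Ligand charges: 1×pyridine (neutral), 1×fluoro (-1 each), 2×isothiocyanato (-1 each), 1×ethylenediamine (neutral); total -3. So Re + (-3) = 0, giving Re = +3.
Ligands are named alphabetically: ethylenediamine before fluoro before isothiocyanato before pyridine.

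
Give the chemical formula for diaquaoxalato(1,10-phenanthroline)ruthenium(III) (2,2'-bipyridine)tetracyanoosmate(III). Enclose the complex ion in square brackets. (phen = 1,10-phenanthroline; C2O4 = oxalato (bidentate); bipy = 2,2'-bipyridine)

[Ru(C2O4)(H2O)2(phen)][Os(bipy)(CN)4]

Cation [Ru…]: ligand charges -2, Ru(III) ⇒ ion charge 1+.
Anion [Os…]: ligand charges -4, Os(III) ⇒ ion charge 1−.
One 1+ cation balances one 1− anion.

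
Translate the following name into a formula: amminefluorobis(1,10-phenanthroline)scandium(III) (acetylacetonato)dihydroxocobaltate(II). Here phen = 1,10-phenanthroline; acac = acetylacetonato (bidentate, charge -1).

[ScF(NH3)(phen)2][Co(acac)(OH)2]2

Cation [Sc…]: ligand charges -1, Sc(III) ⇒ ion charge 2+.
Anion [Co…]: ligand charges -3, Co(II) ⇒ ion charge 1−.
One 2+ cation requires 2 of the 1− anion.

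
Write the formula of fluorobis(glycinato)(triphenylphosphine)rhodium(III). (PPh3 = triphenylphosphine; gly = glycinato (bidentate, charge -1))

[RhF(gly)2(PPh3)]

Ligands: 1 triphenylphosphine (PPh3, neutral), 2 glycinato (gly, -1), 1 fluoro (F, -1). Ligand charge sum = -3.
With Rh in oxidation state +3, the complex ion is [Rh...].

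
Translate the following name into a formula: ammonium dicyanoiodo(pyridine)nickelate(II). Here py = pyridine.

NH4[Ni(CN)2I(py)]

Ligands: 1 iodo (I, -1), 1 pyridine (py, neutral), 2 cyano (CN, -1). Ligand charge sum = -3.
Charge balance with ammonium (+1) requires 1 complex ion per 1 ammonium.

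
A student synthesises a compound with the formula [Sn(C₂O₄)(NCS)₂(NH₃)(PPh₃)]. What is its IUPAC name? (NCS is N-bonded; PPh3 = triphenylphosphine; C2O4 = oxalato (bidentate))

amminediisothiocyanatooxalato(triphenylphosphine)tin(IV)

There is no counter-ion, so the complex is neutral overall.
Ligand charges: 2×isothiocyanato (-1 each), 1×triphenylphosphine (neutral), 1×ammine (neutral), 1×oxalato (-2 each); total -4. So Sn + (-4) = 0, giving Sn = +4.
Ligands are named alphabetically: ammine before isothiocyanato before oxalato before triphenylphosphine.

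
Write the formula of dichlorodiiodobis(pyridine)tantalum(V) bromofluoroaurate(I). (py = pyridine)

Cation [Ta…]: ligand charges -4, Ta(V) ⇒ ion charge 1+.
Anion [Au…]: ligand charges -2, Au(I) ⇒ ion charge 1−.
One 1+ cation balances one 1− anion.

[TaCl2I2(py)2][AuBrF]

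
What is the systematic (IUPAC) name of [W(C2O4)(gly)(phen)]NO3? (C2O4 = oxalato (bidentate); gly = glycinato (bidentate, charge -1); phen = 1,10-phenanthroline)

The 1 nitrate counter-ion carries a total charge of -1, so each complex ion is 1+.
Ligand charges: 1×oxalato (-2 each), 1×glycinato (-1 each), 1×1,10-phenanthroline (neutral); total -3. So W + (-3) = 1+, giving W = +4.
Ligands are named alphabetically: glycinato before oxalato before phenanthroline.

(glycinato)oxalato(1,10-phenanthroline)tungsten(IV) nitrate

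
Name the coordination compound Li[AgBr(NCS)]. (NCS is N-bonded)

lithium bromoisothiocyanatoargentate(I)

The 1 lithium counter-ion carries a total charge of +1, so each complex ion is 1−.
Ligand charges: 1×isothiocyanato (-1 each), 1×bromo (-1 each); total -2. So Ag + (-2) = 1−, giving Ag = +1.
The complex ion is anionic, so silver takes the -ate form argentate(I).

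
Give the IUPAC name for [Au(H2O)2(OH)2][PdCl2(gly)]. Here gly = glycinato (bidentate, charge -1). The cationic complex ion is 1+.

The complex cation is given as 1+; its ligand charges sum to -2, so Au = +3.
A 1:1 salt means the anion carries the equal and opposite charge, 1−.
Anion: ligand charges sum to -3; for the ion to be 1−, Pd = +2.

diaquadihydroxogold(III) dichloro(glycinato)palladate(II)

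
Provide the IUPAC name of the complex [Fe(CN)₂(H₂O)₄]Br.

tetraaquadicyanoiron(III) bromide

The 1 bromide counter-ion carries a total charge of -1, so each complex ion is 1+.
Ligand charges: 4×aqua (neutral), 2×cyano (-1 each); total -2. So Fe + (-2) = 1+, giving Fe = +3.
Ligands are named alphabetically: aqua before cyano.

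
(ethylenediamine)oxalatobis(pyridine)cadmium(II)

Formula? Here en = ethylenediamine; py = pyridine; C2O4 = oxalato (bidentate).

[Cd(C2O4)(en)(py)2]

Ligands: 1 ethylenediamine (en, neutral), 2 pyridine (py, neutral), 1 oxalato (C2O4, -2). Ligand charge sum = -2.
With Cd in oxidation state +2, the complex ion is [Cd...].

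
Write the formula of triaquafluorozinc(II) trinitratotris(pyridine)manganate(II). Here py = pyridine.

Cation [Zn…]: ligand charges -1, Zn(II) ⇒ ion charge 1+.
Anion [Mn…]: ligand charges -3, Mn(II) ⇒ ion charge 1−.
One 1+ cation balances one 1− anion.

[ZnF(H2O)3][Mn(NO3)3(py)3]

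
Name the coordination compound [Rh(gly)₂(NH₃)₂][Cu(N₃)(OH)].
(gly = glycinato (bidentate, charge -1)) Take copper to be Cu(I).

diamminebis(glycinato)rhodium(III) azidohydroxocuprate(I)

Cu is given as +1; the anion's ligand charges sum to -2, so the complex anion is 1−.
A 1:1 salt means the cation carries the equal and opposite charge, 1+.
Cation: ligand charges sum to -2; for the ion to be 1+, Rh = +3.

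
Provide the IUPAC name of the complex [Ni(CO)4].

tetracarbonylnickel(0)

There is no counter-ion, so the complex is neutral overall.
Ligand charges: 4×carbonyl (neutral); total 0. So Ni + (0) = 0, giving Ni = 0.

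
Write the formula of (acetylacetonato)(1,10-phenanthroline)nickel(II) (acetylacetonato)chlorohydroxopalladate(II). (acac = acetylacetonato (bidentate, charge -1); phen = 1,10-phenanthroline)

Cation [Ni…]: ligand charges -1, Ni(II) ⇒ ion charge 1+.
Anion [Pd…]: ligand charges -3, Pd(II) ⇒ ion charge 1−.
One 1+ cation balances one 1− anion.

[Ni(acac)(phen)][Pd(acac)Cl(OH)]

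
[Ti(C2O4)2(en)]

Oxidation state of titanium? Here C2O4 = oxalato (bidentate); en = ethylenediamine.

+4

No counter-ion: the bracketed complex is neutral.
Ligand charges: 2×C2O4 = -4; 1×en neutral; sum -4.
Ti + (-4) = 0 ⇒ Ti is +4.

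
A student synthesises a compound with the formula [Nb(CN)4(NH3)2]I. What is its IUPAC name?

The 1 iodide counter-ion carries a total charge of -1, so each complex ion is 1+.
Ligand charges: 2×ammine (neutral), 4×cyano (-1 each); total -4. So Nb + (-4) = 1+, giving Nb = +5.
Ligands are named alphabetically: ammine before cyano.

diamminetetracyanoniobium(V) iodide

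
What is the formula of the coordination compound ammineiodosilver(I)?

Ligands: 1 iodo (I, -1), 1 ammine (NH3, neutral). Ligand charge sum = -1.
With Ag in oxidation state +1, the complex ion is [Ag...].

[AgI(NH3)]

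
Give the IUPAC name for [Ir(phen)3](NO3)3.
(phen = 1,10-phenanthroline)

The 3 nitrate counter-ions carry a total charge of -3, so each complex ion is 3+.
Ligand charges: 3×1,10-phenanthroline (neutral); total 0. So Ir + (0) = 3+, giving Ir = +3.

tris(1,10-phenanthroline)iridium(III) nitrate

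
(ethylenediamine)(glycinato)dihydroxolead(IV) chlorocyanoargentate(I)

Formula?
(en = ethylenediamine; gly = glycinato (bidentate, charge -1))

[Pb(en)(gly)(OH)2][AgCl(CN)]

Cation [Pb…]: ligand charges -3, Pb(IV) ⇒ ion charge 1+.
Anion [Ag…]: ligand charges -2, Ag(I) ⇒ ion charge 1−.
One 1+ cation balances one 1− anion.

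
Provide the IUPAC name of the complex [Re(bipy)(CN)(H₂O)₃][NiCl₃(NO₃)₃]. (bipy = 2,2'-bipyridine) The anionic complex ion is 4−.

Both ions are complex: the cation is named first with the plain metal name, the anion second with the -ate form; each ion's ligands are alphabetised independently.
The complex anion is given as 4−; its ligand charges sum to -6, so Ni = +2.
A 1:1 salt means the cation carries the equal and opposite charge, 4+.
Cation: ligand charges sum to -1; for the ion to be 4+, Re = +5.

triaqua(2,2'-bipyridine)cyanorhenium(V) trichlorotrinitratonickelate(II)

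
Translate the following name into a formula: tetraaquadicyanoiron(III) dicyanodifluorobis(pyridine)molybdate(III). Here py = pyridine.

Cation [Fe…]: ligand charges -2, Fe(III) ⇒ ion charge 1+.
Anion [Mo…]: ligand charges -4, Mo(III) ⇒ ion charge 1−.

[Fe(CN)2(H2O)4][Mo(CN)2F2(py)2]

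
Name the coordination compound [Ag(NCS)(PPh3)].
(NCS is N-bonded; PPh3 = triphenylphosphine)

There is no counter-ion, so the complex is neutral overall.
Ligand charges: 1×isothiocyanato (-1 each), 1×triphenylphosphine (neutral); total -1. So Ag + (-1) = 0, giving Ag = +1.
Ligands are named alphabetically: isothiocyanato before triphenylphosphine.

isothiocyanato(triphenylphosphine)silver(I)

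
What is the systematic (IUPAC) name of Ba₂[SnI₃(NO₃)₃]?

barium triiodotrinitratostannate(II)

The 2 barium counter-ions carry a total charge of +4, so each complex ion is 4−.
Ligand charges: 3×nitrato (-1 each), 3×iodo (-1 each); total -6. So Sn + (-6) = 4−, giving Sn = +2.
Ligands are named alphabetically: iodo before nitrato.
The complex ion is anionic, so tin takes the -ate form stannate(II).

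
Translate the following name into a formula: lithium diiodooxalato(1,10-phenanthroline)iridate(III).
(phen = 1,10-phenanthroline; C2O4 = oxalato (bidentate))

Li[Ir(C2O4)I2(phen)]

Ligands: 1 1,10-phenanthroline (phen, neutral), 1 oxalato (C2O4, -2), 2 iodo (I, -1). Ligand charge sum = -4.
With Ir in oxidation state +3, the complex ion is [Ir...]^1−.
Charge balance with lithium (+1) requires 1 complex ion per 1 lithium.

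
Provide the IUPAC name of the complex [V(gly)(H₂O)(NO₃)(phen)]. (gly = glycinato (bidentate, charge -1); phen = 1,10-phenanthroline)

There is no counter-ion, so the complex is neutral overall.
Ligand charges: 1×glycinato (-1 each), 1×nitrato (-1 each), 1×aqua (neutral), 1×1,10-phenanthroline (neutral); total -2. So V + (-2) = 0, giving V = +2.
Ligands are named alphabetically: aqua before glycinato before nitrato before phenanthroline.

aqua(glycinato)nitrato(1,10-phenanthroline)vanadium(II)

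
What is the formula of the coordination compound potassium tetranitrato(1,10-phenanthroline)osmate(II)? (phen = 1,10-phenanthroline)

Ligands: 4 nitrato (NO3, -1), 1 1,10-phenanthroline (phen, neutral). Ligand charge sum = -4.
Charge balance with potassium (+1) requires 1 complex ion per 2 potassium.

K2[Os(NO3)4(phen)]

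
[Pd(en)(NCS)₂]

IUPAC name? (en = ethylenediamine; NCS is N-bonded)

(ethylenediamine)diisothiocyanatopalladium(II)

There is no counter-ion, so the complex is neutral overall.
Ligand charges: 1×ethylenediamine (neutral), 2×isothiocyanato (-1 each); total -2. So Pd + (-2) = 0, giving Pd = +2.
Ligands are named alphabetically: ethylenediamine before isothiocyanato.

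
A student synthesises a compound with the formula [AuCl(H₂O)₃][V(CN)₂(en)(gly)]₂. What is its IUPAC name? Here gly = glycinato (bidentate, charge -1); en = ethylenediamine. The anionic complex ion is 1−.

triaquachlorogold(III) dicyano(ethylenediamine)(glycinato)vanadate(II)

Both ions are complex: the cation is named first with the plain metal name, the anion second with the -ate form; each ion's ligands are alphabetised independently.
The complex anion is given as 1−; its ligand charges sum to -3, so V = +2.
With 2 anions per cation, the cation must be 2×1 = 2+.
Cation: ligand charges sum to -1; for the ion to be 2+, Au = +3.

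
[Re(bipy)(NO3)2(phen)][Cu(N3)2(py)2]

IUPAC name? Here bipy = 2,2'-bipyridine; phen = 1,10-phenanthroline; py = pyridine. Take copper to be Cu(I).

Both ions are complex: the cation is named first with the plain metal name, the anion second with the -ate form; each ion's ligands are alphabetised independently.
Cu is given as +1; the anion's ligand charges sum to -2, so the complex anion is 1−.
A 1:1 salt means the cation carries the equal and opposite charge, 1+.
Cation: ligand charges sum to -2; for the ion to be 1+, Re = +3.

(2,2'-bipyridine)dinitrato(1,10-phenanthroline)rhenium(III) diazidobis(pyridine)cuprate(I)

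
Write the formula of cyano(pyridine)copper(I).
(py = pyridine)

Ligands: 1 cyano (CN, -1), 1 pyridine (py, neutral). Ligand charge sum = -1.
With Cu in oxidation state +1, the complex ion is [Cu...].

[Cu(CN)(py)]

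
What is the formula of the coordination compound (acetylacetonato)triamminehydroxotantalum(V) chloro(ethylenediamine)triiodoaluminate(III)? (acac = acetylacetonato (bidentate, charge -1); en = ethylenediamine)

[Ta(acac)(NH3)3(OH)][AlCl(en)I3]3

Cation [Ta…]: ligand charges -2, Ta(V) ⇒ ion charge 3+.
Anion [Al…]: ligand charges -4, Al(III) ⇒ ion charge 1−.
One 3+ cation requires 3 of the 1− anion.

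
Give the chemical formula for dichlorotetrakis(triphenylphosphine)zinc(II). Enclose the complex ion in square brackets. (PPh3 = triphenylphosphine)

Ligands: 2 chloro (Cl, -1), 4 triphenylphosphine (PPh3, neutral). Ligand charge sum = -2.
With Zn in oxidation state +2, the complex ion is [Zn...].

[ZnCl2(PPh3)4]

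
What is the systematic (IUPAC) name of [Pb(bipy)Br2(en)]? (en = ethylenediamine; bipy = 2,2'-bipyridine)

(2,2'-bipyridine)dibromo(ethylenediamine)lead(II)

There is no counter-ion, so the complex is neutral overall.
Ligand charges: 1×ethylenediamine (neutral), 2×bromo (-1 each), 1×2,2'-bipyridine (neutral); total -2. So Pb + (-2) = 0, giving Pb = +2.
Ligands are named alphabetically: bipyridine before bromo before ethylenediamine.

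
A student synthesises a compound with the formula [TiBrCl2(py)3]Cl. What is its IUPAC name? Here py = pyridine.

bromodichlorotris(pyridine)titanium(IV) chloride

The 1 chloride counter-ion carries a total charge of -1, so each complex ion is 1+.
Ligand charges: 1×bromo (-1 each), 2×chloro (-1 each), 3×pyridine (neutral); total -3. So Ti + (-3) = 1+, giving Ti = +4.
Ligands are named alphabetically: bromo before chloro before pyridine.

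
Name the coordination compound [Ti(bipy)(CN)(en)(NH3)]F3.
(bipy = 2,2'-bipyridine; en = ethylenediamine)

The 3 fluoride counter-ions carry a total charge of -3, so each complex ion is 3+.
Ligand charges: 1×2,2'-bipyridine (neutral), 1×cyano (-1 each), 1×ethylenediamine (neutral), 1×ammine (neutral); total -1. So Ti + (-1) = 3+, giving Ti = +4.
Ligands are named alphabetically: ammine before bipyridine before cyano before ethylenediamine.

ammine(2,2'-bipyridine)cyano(ethylenediamine)titanium(IV) fluoride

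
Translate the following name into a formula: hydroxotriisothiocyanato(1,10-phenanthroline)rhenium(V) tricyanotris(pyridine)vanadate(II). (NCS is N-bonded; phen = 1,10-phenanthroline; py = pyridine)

Cation [Re…]: ligand charges -4, Re(V) ⇒ ion charge 1+.
Anion [V…]: ligand charges -3, V(II) ⇒ ion charge 1−.

[Re(NCS)3(OH)(phen)][V(CN)3(py)3]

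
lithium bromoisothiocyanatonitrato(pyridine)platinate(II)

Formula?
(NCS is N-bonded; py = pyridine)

Li[PtBr(NCS)(NO3)(py)]

Ligands: 1 isothiocyanato (NCS, -1), 1 nitrato (NO3, -1), 1 pyridine (py, neutral), 1 bromo (Br, -1). Ligand charge sum = -3.
Charge balance with lithium (+1) requires 1 complex ion per 1 lithium.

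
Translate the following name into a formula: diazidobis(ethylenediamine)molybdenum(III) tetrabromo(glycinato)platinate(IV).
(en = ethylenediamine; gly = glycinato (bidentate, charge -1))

[Mo(en)2(N3)2][PtBr4(gly)]

Cation [Mo…]: ligand charges -2, Mo(III) ⇒ ion charge 1+.
Anion [Pt…]: ligand charges -5, Pt(IV) ⇒ ion charge 1−.
One 1+ cation balances one 1− anion.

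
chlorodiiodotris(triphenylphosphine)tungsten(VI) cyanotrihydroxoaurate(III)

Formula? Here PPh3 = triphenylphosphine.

[WClI2(PPh3)3][Au(CN)(OH)3]3

Cation [W…]: ligand charges -3, W(VI) ⇒ ion charge 3+.
Anion [Au…]: ligand charges -4, Au(III) ⇒ ion charge 1−.
One 3+ cation requires 3 of the 1− anion.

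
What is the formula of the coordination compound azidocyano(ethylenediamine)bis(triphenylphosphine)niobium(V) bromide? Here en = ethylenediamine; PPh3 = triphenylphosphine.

[Nb(CN)(en)(N3)(PPh3)2]Br3

Ligands: 1 azido (N3, -1), 1 ethylenediamine (en, neutral), 2 triphenylphosphine (PPh3, neutral), 1 cyano (CN, -1). Ligand charge sum = -2.
With Nb in oxidation state +5, the complex ion is [Nb...]^3+.
Charge balance with bromide (-1) requires 1 complex ion per 3 bromide.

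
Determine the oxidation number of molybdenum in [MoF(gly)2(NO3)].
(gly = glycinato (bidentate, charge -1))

+4

No counter-ion: the bracketed complex is neutral.
Ligand charges: 2×gly = -2; 1×F = -1; 1×NO3 = -1; sum -4.
Mo + (-4) = 0 ⇒ Mo is +4.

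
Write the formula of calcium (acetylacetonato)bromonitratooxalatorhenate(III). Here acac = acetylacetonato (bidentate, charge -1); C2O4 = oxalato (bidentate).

Ca[Re(acac)Br(C2O4)(NO3)]

Ligands: 1 bromo (Br, -1), 1 acetylacetonato (acac, -1), 1 oxalato (C2O4, -2), 1 nitrato (NO3, -1). Ligand charge sum = -5.
With Re in oxidation state +3, the complex ion is [Re...]^2−.
Charge balance with calcium (+2) requires 1 complex ion per 1 calcium.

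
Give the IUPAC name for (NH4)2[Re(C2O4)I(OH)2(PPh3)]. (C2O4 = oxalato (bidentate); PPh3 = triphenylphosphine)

The 2 ammonium counter-ions carry a total charge of +2, so each complex ion is 2−.
Ligand charges: 1×oxalato (-2 each), 1×iodo (-1 each), 2×hydroxo (-1 each), 1×triphenylphosphine (neutral); total -5. So Re + (-5) = 2−, giving Re = +3.
The complex ion is anionic, so rhenium takes the -ate form rhenate(III).

ammonium dihydroxoiodooxalato(triphenylphosphine)rhenate(III)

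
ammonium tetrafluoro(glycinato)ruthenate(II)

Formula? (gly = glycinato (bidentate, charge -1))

Ligands: 1 glycinato (gly, -1), 4 fluoro (F, -1). Ligand charge sum = -5.
Charge balance with ammonium (+1) requires 1 complex ion per 3 ammonium.

(NH4)3[RuF4(gly)]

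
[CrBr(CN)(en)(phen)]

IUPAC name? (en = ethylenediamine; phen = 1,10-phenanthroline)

There is no counter-ion, so the complex is neutral overall.
Ligand charges: 1×ethylenediamine (neutral), 1×1,10-phenanthroline (neutral), 1×bromo (-1 each), 1×cyano (-1 each); total -2. So Cr + (-2) = 0, giving Cr = +2.
Ligands are named alphabetically: bromo before cyano before ethylenediamine before phenanthroline.

bromocyano(ethylenediamine)(1,10-phenanthroline)chromium(II)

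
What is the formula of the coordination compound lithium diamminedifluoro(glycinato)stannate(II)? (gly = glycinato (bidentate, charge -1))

Li[SnF2(gly)(NH3)2]

Ligands: 2 fluoro (F, -1), 2 ammine (NH3, neutral), 1 glycinato (gly, -1). Ligand charge sum = -3.
Charge balance with lithium (+1) requires 1 complex ion per 1 lithium.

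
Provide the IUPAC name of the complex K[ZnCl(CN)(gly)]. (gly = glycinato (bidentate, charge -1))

potassium chlorocyano(glycinato)zincate(II)

The 1 potassium counter-ion carries a total charge of +1, so each complex ion is 1−.
Ligand charges: 1×chloro (-1 each), 1×glycinato (-1 each), 1×cyano (-1 each); total -3. So Zn + (-3) = 1−, giving Zn = +2.
Ligands are named alphabetically: chloro before cyano before glycinato.
The complex ion is anionic, so zinc takes the -ate form zincate(II).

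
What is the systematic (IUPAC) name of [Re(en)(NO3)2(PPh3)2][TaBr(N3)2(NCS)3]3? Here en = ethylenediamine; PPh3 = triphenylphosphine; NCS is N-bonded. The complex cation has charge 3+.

(ethylenediamine)dinitratobis(triphenylphosphine)rhenium(V) diazidobromotriisothiocyanatotantalate(V)

Both ions are complex: the cation is named first with the plain metal name, the anion second with the -ate form; each ion's ligands are alphabetised independently.
The complex cation is given as 3+; its ligand charges sum to -2, so Re = +5.
With 3 anions per cation, each anion must be 3/3 = 1−.
Anion: ligand charges sum to -6; for the ion to be 1−, Ta = +5.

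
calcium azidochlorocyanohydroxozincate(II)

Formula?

Ca[ZnCl(CN)(N3)(OH)]

Ligands: 1 hydroxo (OH, -1), 1 azido (N3, -1), 1 chloro (Cl, -1), 1 cyano (CN, -1). Ligand charge sum = -4.
Charge balance with calcium (+2) requires 1 complex ion per 1 calcium.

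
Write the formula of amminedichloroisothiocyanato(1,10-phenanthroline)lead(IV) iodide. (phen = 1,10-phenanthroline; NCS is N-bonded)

Ligands: 1 1,10-phenanthroline (phen, neutral), 2 chloro (Cl, -1), 1 isothiocyanato (NCS, -1), 1 ammine (NH3, neutral). Ligand charge sum = -3.
Charge balance with iodide (-1) requires 1 complex ion per 1 iodide.

[PbCl2(NCS)(NH3)(phen)]I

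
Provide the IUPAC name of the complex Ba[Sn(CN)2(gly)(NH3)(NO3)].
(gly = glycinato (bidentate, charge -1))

The 1 barium counter-ion carries a total charge of +2, so each complex ion is 2−.
Ligand charges: 1×ammine (neutral), 1×nitrato (-1 each), 1×glycinato (-1 each), 2×cyano (-1 each); total -4. So Sn + (-4) = 2−, giving Sn = +2.
Ligands are named alphabetically: ammine before cyano before glycinato before nitrato.
The complex ion is anionic, so tin takes the -ate form stannate(II).

barium amminedicyano(glycinato)nitratostannate(II)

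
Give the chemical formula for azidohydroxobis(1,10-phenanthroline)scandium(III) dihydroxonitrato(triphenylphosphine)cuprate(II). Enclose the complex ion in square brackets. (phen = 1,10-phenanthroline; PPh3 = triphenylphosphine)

[Sc(N3)(OH)(phen)2][Cu(NO3)(OH)2(PPh3)]

Cation [Sc…]: ligand charges -2, Sc(III) ⇒ ion charge 1+.
Anion [Cu…]: ligand charges -3, Cu(II) ⇒ ion charge 1−.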